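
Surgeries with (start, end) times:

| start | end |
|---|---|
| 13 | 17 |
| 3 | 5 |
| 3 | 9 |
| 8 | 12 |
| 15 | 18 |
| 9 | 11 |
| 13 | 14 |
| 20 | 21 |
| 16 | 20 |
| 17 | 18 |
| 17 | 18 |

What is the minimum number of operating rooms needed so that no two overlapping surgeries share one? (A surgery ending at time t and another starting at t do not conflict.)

Events (time:±→running): 3:+→1 3:+→2 5:-→1 8:+→2 9:-→1 9:+→2 11:-→1 12:-→0 13:+→1 13:+→2 14:-→1 15:+→2 16:+→3 17:-→2 17:+→3 17:+→4 … peak 4.

4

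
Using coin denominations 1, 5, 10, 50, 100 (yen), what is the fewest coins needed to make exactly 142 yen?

7

Greedy: take as many of the largest coin as possible, then repeat with the remainder.
142 − 1×100→42 − 4×10→2 − 2×1→0
Total coins = 1 + 4 + 2 = 7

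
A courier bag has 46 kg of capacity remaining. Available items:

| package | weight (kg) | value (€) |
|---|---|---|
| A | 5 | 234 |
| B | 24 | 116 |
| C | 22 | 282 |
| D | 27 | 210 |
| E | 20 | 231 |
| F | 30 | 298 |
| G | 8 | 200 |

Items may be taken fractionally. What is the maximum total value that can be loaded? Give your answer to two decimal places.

843.05

Sort by value per unit weight and fill in that order.
Order: A (234/5=46.80) > G (200/8=25.00) > C (282/22=12.82) > E (231/20=11.55) > F (298/30=9.93) > D (210/27=7.78) > B (116/24=4.83)
Fill: take A (5 @ 234) → take G (8 @ 200) → take C (22 @ 282) → take 11/20 of E → 127.05; 46/46 used.
Total value = 843.05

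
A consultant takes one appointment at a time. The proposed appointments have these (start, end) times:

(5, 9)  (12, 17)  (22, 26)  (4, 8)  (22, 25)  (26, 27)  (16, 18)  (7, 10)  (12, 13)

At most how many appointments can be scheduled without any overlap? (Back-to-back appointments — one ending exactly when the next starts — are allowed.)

Order by finish time; keep every interval that doesn't clash with the previous kept one.
By end time: (4,8), (5,9), (7,10), (12,13), (12,17), (16,18), (22,25), (22,26), (26,27).
Pick (4,8); next start ≥ 8 → (12,13); next start ≥ 13 → (16,18); next start ≥ 18 → (22,25); next start ≥ 25 → (26,27).
Selected 5 appointments.

5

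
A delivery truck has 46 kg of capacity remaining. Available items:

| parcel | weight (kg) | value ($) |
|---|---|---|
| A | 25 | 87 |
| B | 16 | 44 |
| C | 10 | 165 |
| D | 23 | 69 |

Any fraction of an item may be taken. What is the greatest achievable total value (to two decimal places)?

285.00

Greedy by value/weight ratio, highest first.
Ratios (sorted): C 16.50, A 3.48, D 3.00, B 2.75
take C (10 @ 165); take A (25 @ 87); take 11/23 of D → 33.00. Capacity used 46/46.
Total value = 285.00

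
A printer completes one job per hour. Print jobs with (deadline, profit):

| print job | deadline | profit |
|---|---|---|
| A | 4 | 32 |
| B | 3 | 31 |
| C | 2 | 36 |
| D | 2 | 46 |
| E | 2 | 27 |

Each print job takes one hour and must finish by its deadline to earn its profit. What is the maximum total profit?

145

Take jobs in profit order; each goes to the latest open slot no later than its deadline.
Profit order: D=46 C=36 A=32 B=31 E=27
Assign: D→slot 2, C→slot 1, A→slot 4, B→slot 3, E skipped.
Slots: [1:C] [2:D] [3:B] [4:A]
Profit = 36 + 46 + 31 + 32 = 145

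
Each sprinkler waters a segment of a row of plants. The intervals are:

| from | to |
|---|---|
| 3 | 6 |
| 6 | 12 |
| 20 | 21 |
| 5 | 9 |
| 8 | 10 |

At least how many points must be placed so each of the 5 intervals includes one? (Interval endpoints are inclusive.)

3

Sort by right endpoint; whenever an interval is uncovered, place a point at its right end.
By right end: [3,6]  [5,9]  [8,10]  [6,12]  [20,21]
[3,6] uncovered → point at 6; [8,10] uncovered → point at 10; [20,21] uncovered → point at 21.
Points: 6, 10, 21 (3 total).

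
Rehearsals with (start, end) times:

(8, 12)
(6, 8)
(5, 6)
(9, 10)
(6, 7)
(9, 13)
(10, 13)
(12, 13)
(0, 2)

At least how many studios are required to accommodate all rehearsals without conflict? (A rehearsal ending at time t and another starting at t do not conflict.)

3

Events (time:±→running): 0:+→1 2:-→0 5:+→1 6:-→0 6:+→1 6:+→2 7:-→1 8:-→0 8:+→1 9:+→2 9:+→3 … peak 3.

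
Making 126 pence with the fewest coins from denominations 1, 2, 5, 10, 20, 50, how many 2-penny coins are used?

0

126 − 2×50→26 − 1×20→6 − 1×5→1 − 1×1→0
Count of 2: 0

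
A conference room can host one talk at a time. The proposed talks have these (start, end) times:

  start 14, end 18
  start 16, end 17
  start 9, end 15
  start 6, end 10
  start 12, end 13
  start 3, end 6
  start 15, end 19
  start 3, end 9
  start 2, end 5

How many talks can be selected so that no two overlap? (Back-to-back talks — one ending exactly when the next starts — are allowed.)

Order by finish time; keep every interval that doesn't clash with the previous kept one.
Sorted by end: (2,5)  (3,6)  (3,9)  (6,10)  (12,13)  (9,15)  (16,17)  (14,18)  (15,19)
take (2,5); take (6,10); take (12,13); skip (9,15); take (16,17); skip (14,18); skip (15,19).
Selected 4 talks.

4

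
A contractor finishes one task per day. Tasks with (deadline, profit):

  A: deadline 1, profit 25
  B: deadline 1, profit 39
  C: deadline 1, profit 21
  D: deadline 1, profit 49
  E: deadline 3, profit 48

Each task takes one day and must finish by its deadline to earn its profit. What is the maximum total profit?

97

Sort by profit descending; place each in the latest free slot ≤ its deadline.
Profit order: D=49 E=48 B=39 A=25 C=21
Assign: D→slot 1, E→slot 3, B skipped, A skipped, C skipped.
Slots: [1:D] [3:E]
Profit = 49 + 48 = 97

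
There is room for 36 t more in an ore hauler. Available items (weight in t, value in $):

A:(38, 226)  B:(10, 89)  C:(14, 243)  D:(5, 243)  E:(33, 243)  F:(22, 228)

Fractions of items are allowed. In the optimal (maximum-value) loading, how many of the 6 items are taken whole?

Sort by value per unit weight and fill in that order.
Ratios (sorted): D 48.60, C 17.36, F 10.36, B 8.90, E 7.36, A 5.95
take D (5 @ 243); take C (14 @ 243); take 17/22 of F → 176.18. Capacity used 36/36.
2 item(s) taken whole; one partial (take 17/22 of F).

2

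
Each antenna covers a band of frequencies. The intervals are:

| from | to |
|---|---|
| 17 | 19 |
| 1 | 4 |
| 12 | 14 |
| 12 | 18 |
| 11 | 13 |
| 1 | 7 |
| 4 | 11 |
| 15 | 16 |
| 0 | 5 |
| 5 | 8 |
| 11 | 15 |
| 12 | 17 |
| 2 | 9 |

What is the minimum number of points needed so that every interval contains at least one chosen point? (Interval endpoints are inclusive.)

Sort by right endpoint; whenever an interval is uncovered, place a point at its right end.
Sorted: [1,4] [0,5] [1,7] [5,8] [2,9] [4,11] [11,13] [12,14] [11,15] [15,16] [12,17] [12,18] [17,19]
{[1,4],[0,5],[1,7]} hit by 4; {[5,8],[2,9],[4,11]} hit by 8; {[11,13],[12,14],[11,15]} hit by 13; {[15,16],[12,17],[12,18]} hit by 16; {[17,19]} hit by 19.
Points: 4, 8, 13, 16, 19 (5 total).

5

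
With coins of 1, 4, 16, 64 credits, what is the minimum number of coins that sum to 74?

5

74 − 1×64→10 − 2×4→2 − 2×1→0
Total coins = 1 + 2 + 2 = 5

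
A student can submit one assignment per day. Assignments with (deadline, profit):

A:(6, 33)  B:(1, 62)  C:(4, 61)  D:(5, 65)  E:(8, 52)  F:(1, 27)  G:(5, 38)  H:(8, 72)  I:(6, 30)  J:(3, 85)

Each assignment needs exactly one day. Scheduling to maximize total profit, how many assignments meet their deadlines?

Take jobs in profit order; each goes to the latest open slot no later than its deadline.
Profit order: J=85 H=72 D=65 B=62 C=61 E=52 G=38 A=33 I=30 F=27
Assign: J→slot 3, H→slot 8, D→slot 5, B→slot 1, C→slot 4, E→slot 7, G→slot 2, A→slot 6, I skipped, F skipped.
Slots: [1:B] [2:G] [3:J] [4:C] [5:D] [6:A] [7:E] [8:H]
8 of 10 scheduled.

8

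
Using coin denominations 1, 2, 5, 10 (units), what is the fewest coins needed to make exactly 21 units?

21 = 2×10 + 1×1
Total coins = 2 + 1 = 3

3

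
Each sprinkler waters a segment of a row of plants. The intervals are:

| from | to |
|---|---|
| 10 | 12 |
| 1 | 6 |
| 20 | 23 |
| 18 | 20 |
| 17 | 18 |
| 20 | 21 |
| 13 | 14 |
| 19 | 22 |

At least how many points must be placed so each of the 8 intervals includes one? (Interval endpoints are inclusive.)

5

Process intervals by earliest right end; each time one isn't hit yet, stab at its right endpoint.
Sorted: [1,6] [10,12] [13,14] [17,18] [18,20] [20,21] [19,22] [20,23]
{[1,6]} hit by 6; {[10,12]} hit by 12; {[13,14]} hit by 14; {[17,18],[18,20]} hit by 18; {[20,21],[19,22],[20,23]} hit by 21.
Points: 6, 12, 14, 18, 21 (5 total).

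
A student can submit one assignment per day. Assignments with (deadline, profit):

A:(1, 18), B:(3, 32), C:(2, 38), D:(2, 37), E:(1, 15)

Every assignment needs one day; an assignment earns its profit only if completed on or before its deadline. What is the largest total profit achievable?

107

By profit: C(d2,38), D(d2,37), B(d3,32), A(d1,18), E(d1,15)
C→slot 2; D→slot 1; B→slot 3; A skipped; E skipped.
Profit = 37 + 38 + 32 = 107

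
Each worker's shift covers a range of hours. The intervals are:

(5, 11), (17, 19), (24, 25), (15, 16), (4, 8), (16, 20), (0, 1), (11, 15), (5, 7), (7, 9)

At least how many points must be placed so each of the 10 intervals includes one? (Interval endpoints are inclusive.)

Process intervals by earliest right end; each time one isn't hit yet, stab at its right endpoint.
By right end: [0,1]  [5,7]  [4,8]  [7,9]  [5,11]  [11,15]  [15,16]  [17,19]  [16,20]  [24,25]
[0,1] uncovered → point at 1; [5,7] uncovered → point at 7; [11,15] uncovered → point at 15; [17,19] uncovered → point at 19; [24,25] uncovered → point at 25.
Points: 1, 7, 15, 19, 25 (5 total).

5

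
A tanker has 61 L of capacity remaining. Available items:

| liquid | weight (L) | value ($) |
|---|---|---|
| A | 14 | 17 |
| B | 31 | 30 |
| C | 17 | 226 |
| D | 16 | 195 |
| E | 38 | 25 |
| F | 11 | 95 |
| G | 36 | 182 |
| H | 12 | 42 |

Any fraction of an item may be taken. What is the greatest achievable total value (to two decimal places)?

601.94

Ratios (sorted): C 13.29, D 12.19, F 8.64, G 5.06, H 3.50, A 1.21, B 0.97, E 0.66
take C (17 @ 226); take D (16 @ 195); take F (11 @ 95); take 17/36 of G → 85.94. Capacity used 61/61.
Total value = 601.94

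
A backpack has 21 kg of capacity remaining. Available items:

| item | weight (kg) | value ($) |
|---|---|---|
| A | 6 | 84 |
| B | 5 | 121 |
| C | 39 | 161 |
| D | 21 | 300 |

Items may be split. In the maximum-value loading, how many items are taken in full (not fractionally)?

1

Order: B (121/5=24.20) > D (300/21=14.29) > A (84/6=14.00) > C (161/39=4.13)
Fill: take B (5 @ 121) → take 16/21 of D → 228.57; 21/21 used.
1 item(s) taken whole; one partial (take 16/21 of D).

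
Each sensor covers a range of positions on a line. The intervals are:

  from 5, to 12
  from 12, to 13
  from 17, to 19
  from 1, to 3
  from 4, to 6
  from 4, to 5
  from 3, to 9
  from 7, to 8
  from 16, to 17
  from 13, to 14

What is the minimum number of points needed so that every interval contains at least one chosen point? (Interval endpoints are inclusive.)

5

By right end: [1,3]  [4,5]  [4,6]  [7,8]  [3,9]  [5,12]  [12,13]  [13,14]  [16,17]  [17,19]
[1,3] uncovered → point at 3; [4,5] uncovered → point at 5; [7,8] uncovered → point at 8; [12,13] uncovered → point at 13; [16,17] uncovered → point at 17.
Points: 3, 5, 8, 13, 17 (5 total).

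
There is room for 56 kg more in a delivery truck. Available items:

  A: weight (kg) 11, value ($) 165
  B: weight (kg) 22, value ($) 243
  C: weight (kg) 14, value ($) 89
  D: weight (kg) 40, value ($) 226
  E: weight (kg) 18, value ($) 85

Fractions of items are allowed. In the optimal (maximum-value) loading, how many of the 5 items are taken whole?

Sort by value per unit weight and fill in that order.
Order: A (165/11=15.00) > B (243/22=11.05) > C (89/14=6.36) > D (226/40=5.65) > E (85/18=4.72)
Fill: take A (11 @ 165) → take B (22 @ 243) → take C (14 @ 89) → take 9/40 of D → 50.85; 56/56 used.
3 item(s) taken whole; one partial (take 9/40 of D).

3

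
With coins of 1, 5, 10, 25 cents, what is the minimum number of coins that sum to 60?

Greedy: take as many of the largest coin as possible, then repeat with the remainder.
60 = 2×25 + 1×10
Total coins = 2 + 1 = 3

3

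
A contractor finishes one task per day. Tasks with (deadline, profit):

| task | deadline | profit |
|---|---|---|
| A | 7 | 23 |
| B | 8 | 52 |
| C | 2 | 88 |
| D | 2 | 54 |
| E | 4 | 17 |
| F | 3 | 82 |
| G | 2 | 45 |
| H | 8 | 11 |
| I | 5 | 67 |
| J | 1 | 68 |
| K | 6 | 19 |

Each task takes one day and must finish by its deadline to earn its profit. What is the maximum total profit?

416

By profit: C(d2,88), F(d3,82), J(d1,68), I(d5,67), D(d2,54), B(d8,52), G(d2,45), A(d7,23), K(d6,19), E(d4,17), H(d8,11)
C→slot 2; F→slot 3; J→slot 1; I→slot 5; D skipped; B→slot 8; G skipped; A→slot 7; K→slot 6; E→slot 4; H skipped.
Profit = 68 + 88 + 82 + 17 + 67 + 19 + 23 + 52 = 416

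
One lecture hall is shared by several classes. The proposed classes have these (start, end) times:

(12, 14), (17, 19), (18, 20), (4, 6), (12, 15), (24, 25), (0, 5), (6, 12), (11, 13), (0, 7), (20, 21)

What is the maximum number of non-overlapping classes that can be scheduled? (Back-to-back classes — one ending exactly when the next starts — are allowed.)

Order by finish time; keep every interval that doesn't clash with the previous kept one.
By end time: (0,5), (4,6), (0,7), (6,12), (11,13), (12,14), (12,15), (17,19), (18,20), (20,21), (24,25).
Pick (0,5); next start ≥ 5 → (6,12); next start ≥ 12 → (12,14); next start ≥ 14 → (17,19); next start ≥ 19 → (20,21); next start ≥ 21 → (24,25).
Selected 6 classes.

6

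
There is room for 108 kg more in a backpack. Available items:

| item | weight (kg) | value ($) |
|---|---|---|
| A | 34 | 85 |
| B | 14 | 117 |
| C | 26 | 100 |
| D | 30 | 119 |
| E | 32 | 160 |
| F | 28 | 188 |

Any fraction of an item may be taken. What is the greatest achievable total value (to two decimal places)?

Greedy by value/weight ratio, highest first.
Ratios (sorted): B 8.36, F 6.71, E 5.00, D 3.97, C 3.85, A 2.50
take B (14 @ 117); take F (28 @ 188); take E (32 @ 160); take D (30 @ 119); take 4/26 of C → 15.38. Capacity used 108/108.
Total value = 599.38

599.38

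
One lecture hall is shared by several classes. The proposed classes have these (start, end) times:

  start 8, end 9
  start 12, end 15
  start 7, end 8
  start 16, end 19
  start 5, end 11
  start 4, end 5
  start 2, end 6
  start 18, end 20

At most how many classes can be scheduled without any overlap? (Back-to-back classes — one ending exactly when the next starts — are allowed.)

By end time: (4,5), (2,6), (7,8), (8,9), (5,11), (12,15), (16,19), (18,20).
Pick (4,5); next start ≥ 5 → (7,8); next start ≥ 8 → (8,9); next start ≥ 9 → (12,15); next start ≥ 15 → (16,19).
Selected 5 classes.

5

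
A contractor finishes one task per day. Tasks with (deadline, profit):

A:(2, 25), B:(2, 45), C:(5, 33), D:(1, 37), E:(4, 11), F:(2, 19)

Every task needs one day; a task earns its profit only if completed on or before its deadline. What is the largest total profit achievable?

Take jobs in profit order; each goes to the latest open slot no later than its deadline.
Profit order: B=45 D=37 C=33 A=25 F=19 E=11
Assign: B→slot 2, D→slot 1, C→slot 5, A skipped, F skipped, E→slot 4.
Slots: [1:D] [2:B] [4:E] [5:C]
Profit = 37 + 45 + 11 + 33 = 126

126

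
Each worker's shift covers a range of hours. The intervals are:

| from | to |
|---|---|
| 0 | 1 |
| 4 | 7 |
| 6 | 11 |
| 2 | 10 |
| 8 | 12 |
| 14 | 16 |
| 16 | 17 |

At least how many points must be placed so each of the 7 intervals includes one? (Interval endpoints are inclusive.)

By right end: [0,1]  [4,7]  [2,10]  [6,11]  [8,12]  [14,16]  [16,17]
[0,1] uncovered → point at 1; [4,7] uncovered → point at 7; [8,12] uncovered → point at 12; [14,16] uncovered → point at 16.
Points: 1, 7, 12, 16 (4 total).

4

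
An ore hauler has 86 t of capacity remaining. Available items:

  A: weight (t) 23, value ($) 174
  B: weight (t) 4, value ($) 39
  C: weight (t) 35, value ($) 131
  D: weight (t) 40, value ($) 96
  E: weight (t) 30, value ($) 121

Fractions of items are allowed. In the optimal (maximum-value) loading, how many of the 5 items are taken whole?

Sort by value per unit weight and fill in that order.
Ratios (sorted): B 9.75, A 7.57, E 4.03, C 3.74, D 2.40
take B (4 @ 39); take A (23 @ 174); take E (30 @ 121); take 29/35 of C → 108.54. Capacity used 86/86.
3 item(s) taken whole; one partial (take 29/35 of C).

3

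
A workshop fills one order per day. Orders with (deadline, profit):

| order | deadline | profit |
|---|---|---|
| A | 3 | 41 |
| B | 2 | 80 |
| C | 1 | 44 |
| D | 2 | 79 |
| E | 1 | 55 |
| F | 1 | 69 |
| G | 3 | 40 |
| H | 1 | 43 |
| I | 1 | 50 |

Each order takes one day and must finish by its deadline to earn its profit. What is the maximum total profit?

200

Profit order: B=80 D=79 F=69 E=55 I=50 C=44 H=43 A=41 G=40
Assign: B→slot 2, D→slot 1, F skipped, E skipped, I skipped, C skipped, H skipped, A→slot 3, G skipped.
Slots: [1:D] [2:B] [3:A]
Profit = 79 + 80 + 41 = 200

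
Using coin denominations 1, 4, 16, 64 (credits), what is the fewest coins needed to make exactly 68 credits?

2

Greedy: take as many of the largest coin as possible, then repeat with the remainder.
68 − 1×64→4 − 1×4→0
Total coins = 1 + 1 = 2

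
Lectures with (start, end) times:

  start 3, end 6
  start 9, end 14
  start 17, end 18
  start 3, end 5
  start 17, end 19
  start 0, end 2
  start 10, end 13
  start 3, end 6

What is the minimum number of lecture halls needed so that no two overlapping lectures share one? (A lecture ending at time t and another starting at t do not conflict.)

3

Count concurrent intervals with a sweep; the peak is the room count.
Events (time:±→running): 0:+→1 2:-→0 3:+→1 3:+→2 3:+→3 … peak 3.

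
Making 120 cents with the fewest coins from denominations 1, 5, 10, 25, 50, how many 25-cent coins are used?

0

120 − 2×50→20 − 2×10→0
Count of 25: 0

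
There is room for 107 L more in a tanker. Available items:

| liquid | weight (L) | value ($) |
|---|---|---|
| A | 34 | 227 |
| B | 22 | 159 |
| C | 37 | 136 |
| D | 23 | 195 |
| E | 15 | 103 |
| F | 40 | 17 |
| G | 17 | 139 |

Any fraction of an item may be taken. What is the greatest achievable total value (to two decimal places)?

Greedy by value/weight ratio, highest first.
Order: D (195/23=8.48) > G (139/17=8.18) > B (159/22=7.23) > E (103/15=6.87) > A (227/34=6.68) > C (136/37=3.68) > F (17/40=0.42)
Fill: take D (23 @ 195) → take G (17 @ 139) → take B (22 @ 159) → take E (15 @ 103) → take 30/34 of A → 200.29; 107/107 used.
Total value = 796.29

796.29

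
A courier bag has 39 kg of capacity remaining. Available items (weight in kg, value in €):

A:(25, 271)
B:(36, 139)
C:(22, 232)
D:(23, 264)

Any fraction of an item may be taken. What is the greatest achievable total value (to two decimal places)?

437.44

Order: D (264/23=11.48) > A (271/25=10.84) > C (232/22=10.55) > B (139/36=3.86)
Fill: take D (23 @ 264) → take 16/25 of A → 173.44; 39/39 used.
Total value = 437.44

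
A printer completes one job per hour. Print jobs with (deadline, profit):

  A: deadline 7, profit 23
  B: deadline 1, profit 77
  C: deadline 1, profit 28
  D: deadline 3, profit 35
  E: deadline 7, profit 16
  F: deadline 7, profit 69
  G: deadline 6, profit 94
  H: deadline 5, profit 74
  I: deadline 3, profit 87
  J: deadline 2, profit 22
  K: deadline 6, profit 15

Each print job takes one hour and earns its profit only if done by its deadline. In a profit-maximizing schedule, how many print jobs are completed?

By profit: G(d6,94), I(d3,87), B(d1,77), H(d5,74), F(d7,69), D(d3,35), C(d1,28), A(d7,23), J(d2,22), E(d7,16), K(d6,15)
G→slot 6; I→slot 3; B→slot 1; H→slot 5; F→slot 7; D→slot 2; C skipped; A→slot 4; J skipped; E skipped; K skipped.
7 of 11 scheduled.

7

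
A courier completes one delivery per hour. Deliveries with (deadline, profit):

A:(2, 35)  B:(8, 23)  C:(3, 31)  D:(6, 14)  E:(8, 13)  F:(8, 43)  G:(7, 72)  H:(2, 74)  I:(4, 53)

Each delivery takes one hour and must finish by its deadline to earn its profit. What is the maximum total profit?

By profit: H(d2,74), G(d7,72), I(d4,53), F(d8,43), A(d2,35), C(d3,31), B(d8,23), D(d6,14), E(d8,13)
H→slot 2; G→slot 7; I→slot 4; F→slot 8; A→slot 1; C→slot 3; B→slot 6; D→slot 5; E skipped.
Profit = 35 + 74 + 31 + 53 + 14 + 23 + 72 + 43 = 345

345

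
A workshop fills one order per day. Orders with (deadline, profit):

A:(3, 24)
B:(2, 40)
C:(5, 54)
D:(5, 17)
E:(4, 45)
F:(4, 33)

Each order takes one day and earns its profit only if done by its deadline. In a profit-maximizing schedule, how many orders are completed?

5

Sort by profit descending; place each in the latest free slot ≤ its deadline.
Profit order: C=54 E=45 B=40 F=33 A=24 D=17
Assign: C→slot 5, E→slot 4, B→slot 2, F→slot 3, A→slot 1, D skipped.
Slots: [1:A] [2:B] [3:F] [4:E] [5:C]
5 of 6 scheduled.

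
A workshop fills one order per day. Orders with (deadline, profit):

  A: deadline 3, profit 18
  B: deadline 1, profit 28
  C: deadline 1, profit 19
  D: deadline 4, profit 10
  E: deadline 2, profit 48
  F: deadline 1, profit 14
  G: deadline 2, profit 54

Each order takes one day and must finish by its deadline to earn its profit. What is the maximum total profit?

Sort by profit descending; place each in the latest free slot ≤ its deadline.
Profit order: G=54 E=48 B=28 C=19 A=18 F=14 D=10
Assign: G→slot 2, E→slot 1, B skipped, C skipped, A→slot 3, F skipped, D→slot 4.
Slots: [1:E] [2:G] [3:A] [4:D]
Profit = 48 + 54 + 18 + 10 = 130

130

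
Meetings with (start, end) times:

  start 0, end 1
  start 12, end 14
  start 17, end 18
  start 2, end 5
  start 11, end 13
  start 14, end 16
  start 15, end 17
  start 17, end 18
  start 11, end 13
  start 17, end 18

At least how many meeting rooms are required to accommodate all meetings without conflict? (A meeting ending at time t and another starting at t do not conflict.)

Count concurrent intervals with a sweep; the peak is the room count.
Events (time:±→running): 0:+→1 1:-→0 2:+→1 5:-→0 11:+→1 11:+→2 12:+→3 … peak 3.

3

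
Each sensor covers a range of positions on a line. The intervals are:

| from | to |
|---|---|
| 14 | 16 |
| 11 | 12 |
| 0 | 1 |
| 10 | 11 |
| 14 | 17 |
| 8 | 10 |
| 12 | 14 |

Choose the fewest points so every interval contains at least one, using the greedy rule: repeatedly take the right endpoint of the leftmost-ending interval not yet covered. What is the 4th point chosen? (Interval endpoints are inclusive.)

16

Sorted: [0,1] [8,10] [10,11] [11,12] [12,14] [14,16] [14,17]
{[0,1]} hit by 1; {[8,10],[10,11]} hit by 10; {[11,12],[12,14]} hit by 12; {[14,16],[14,17]} hit by 16.
Points: 1, 10, 12, 16 (4 total).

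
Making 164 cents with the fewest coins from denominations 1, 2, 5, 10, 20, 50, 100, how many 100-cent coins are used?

Use the largest denomination that fits, subtract, and repeat.
164 − 1×100→64 − 1×50→14 − 1×10→4 − 2×2→0
Count of 100: 1

1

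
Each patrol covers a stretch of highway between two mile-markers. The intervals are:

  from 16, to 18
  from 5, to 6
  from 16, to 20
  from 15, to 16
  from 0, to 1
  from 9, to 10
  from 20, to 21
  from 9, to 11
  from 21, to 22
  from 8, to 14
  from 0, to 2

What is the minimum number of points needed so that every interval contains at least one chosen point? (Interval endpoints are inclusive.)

5

Sort by right endpoint; whenever an interval is uncovered, place a point at its right end.
By right end: [0,1]  [0,2]  [5,6]  [9,10]  [9,11]  [8,14]  [15,16]  [16,18]  [16,20]  [20,21]  [21,22]
[0,1] uncovered → point at 1; [5,6] uncovered → point at 6; [9,10] uncovered → point at 10; [15,16] uncovered → point at 16; [20,21] uncovered → point at 21.
Points: 1, 6, 10, 16, 21 (5 total).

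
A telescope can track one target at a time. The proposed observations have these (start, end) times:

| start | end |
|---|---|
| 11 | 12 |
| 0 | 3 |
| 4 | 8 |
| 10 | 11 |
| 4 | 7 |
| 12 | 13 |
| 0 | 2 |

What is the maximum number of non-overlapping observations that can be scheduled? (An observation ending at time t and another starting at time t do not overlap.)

5

Order by finish time; keep every interval that doesn't clash with the previous kept one.
By end time: (0,2), (0,3), (4,7), (4,8), (10,11), (11,12), (12,13).
Pick (0,2); next start ≥ 2 → (4,7); next start ≥ 7 → (10,11); next start ≥ 11 → (11,12); next start ≥ 12 → (12,13).
Selected 5 observations.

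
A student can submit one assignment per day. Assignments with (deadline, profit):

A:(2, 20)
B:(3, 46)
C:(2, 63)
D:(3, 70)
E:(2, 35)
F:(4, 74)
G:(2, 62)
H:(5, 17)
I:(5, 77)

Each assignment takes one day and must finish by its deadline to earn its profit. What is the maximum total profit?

346

Profit order: I=77 F=74 D=70 C=63 G=62 B=46 E=35 A=20 H=17
Assign: I→slot 5, F→slot 4, D→slot 3, C→slot 2, G→slot 1, B skipped, E skipped, A skipped, H skipped.
Slots: [1:G] [2:C] [3:D] [4:F] [5:I]
Profit = 62 + 63 + 70 + 74 + 77 = 346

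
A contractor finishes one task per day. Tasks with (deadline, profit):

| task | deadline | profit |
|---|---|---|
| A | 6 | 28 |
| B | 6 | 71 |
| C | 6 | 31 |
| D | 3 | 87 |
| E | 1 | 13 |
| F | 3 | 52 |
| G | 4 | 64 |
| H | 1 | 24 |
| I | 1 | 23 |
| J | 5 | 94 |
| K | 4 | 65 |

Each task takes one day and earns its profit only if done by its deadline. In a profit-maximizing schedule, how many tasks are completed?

6

By profit: J(d5,94), D(d3,87), B(d6,71), K(d4,65), G(d4,64), F(d3,52), C(d6,31), A(d6,28), H(d1,24), I(d1,23), E(d1,13)
J→slot 5; D→slot 3; B→slot 6; K→slot 4; G→slot 2; F→slot 1; C skipped; A skipped; H skipped; I skipped; E skipped.
6 of 11 scheduled.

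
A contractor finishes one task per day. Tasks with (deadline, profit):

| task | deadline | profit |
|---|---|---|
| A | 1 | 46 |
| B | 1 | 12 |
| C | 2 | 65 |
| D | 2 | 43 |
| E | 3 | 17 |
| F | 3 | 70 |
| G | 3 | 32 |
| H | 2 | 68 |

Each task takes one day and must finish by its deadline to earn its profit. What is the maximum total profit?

Sort by profit descending; place each in the latest free slot ≤ its deadline.
Profit order: F=70 H=68 C=65 A=46 D=43 G=32 E=17 B=12
Assign: F→slot 3, H→slot 2, C→slot 1, A skipped, D skipped, G skipped, E skipped, B skipped.
Slots: [1:C] [2:H] [3:F]
Profit = 65 + 68 + 70 = 203

203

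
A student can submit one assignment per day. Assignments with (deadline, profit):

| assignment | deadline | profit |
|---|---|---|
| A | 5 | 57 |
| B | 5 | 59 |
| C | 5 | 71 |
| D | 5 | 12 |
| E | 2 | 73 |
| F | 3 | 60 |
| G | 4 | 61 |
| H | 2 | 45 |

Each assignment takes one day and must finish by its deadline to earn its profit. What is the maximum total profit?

324

By profit: E(d2,73), C(d5,71), G(d4,61), F(d3,60), B(d5,59), A(d5,57), H(d2,45), D(d5,12)
E→slot 2; C→slot 5; G→slot 4; F→slot 3; B→slot 1; A skipped; H skipped; D skipped.
Profit = 59 + 73 + 60 + 61 + 71 = 324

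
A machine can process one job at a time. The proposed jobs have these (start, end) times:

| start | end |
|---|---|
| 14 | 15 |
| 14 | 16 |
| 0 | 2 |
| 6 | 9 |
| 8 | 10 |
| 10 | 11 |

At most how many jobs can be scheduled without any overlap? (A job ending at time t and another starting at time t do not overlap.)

4

Greedy by earliest finish: after sorting by end time, pick each interval compatible with the last pick.
By end time: (0,2), (6,9), (8,10), (10,11), (14,15), (14,16).
Pick (0,2); next start ≥ 2 → (6,9); next start ≥ 9 → (10,11); next start ≥ 11 → (14,15).
Selected 4 jobs.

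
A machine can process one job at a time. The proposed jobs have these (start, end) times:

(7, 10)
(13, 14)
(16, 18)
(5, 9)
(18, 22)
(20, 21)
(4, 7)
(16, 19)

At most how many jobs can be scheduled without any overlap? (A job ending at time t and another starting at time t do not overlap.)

Sort by end time and greedily take each interval whose start is ≥ the last chosen end.
Sorted by end: (4,7)  (5,9)  (7,10)  (13,14)  (16,18)  (16,19)  (20,21)  (18,22)
take (4,7); skip (5,9); take (7,10); take (13,14); take (16,18); skip (16,19); take (20,21).
Selected 5 jobs.

5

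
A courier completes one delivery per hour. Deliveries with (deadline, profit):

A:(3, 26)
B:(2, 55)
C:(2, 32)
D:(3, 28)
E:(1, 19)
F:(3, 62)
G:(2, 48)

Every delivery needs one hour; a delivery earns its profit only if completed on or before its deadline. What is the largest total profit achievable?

Sort by profit descending; place each in the latest free slot ≤ its deadline.
Profit order: F=62 B=55 G=48 C=32 D=28 A=26 E=19
Assign: F→slot 3, B→slot 2, G→slot 1, C skipped, D skipped, A skipped, E skipped.
Slots: [1:G] [2:B] [3:F]
Profit = 48 + 55 + 62 = 165

165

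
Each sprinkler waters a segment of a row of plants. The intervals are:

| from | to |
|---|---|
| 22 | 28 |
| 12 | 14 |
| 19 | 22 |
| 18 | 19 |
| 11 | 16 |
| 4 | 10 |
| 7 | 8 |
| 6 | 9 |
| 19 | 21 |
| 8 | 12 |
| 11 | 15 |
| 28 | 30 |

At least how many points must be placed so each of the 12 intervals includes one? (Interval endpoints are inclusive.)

4

Sorted: [7,8] [6,9] [4,10] [8,12] [12,14] [11,15] [11,16] [18,19] [19,21] [19,22] [22,28] [28,30]
{[7,8],[6,9],[4,10],[8,12]} hit by 8; {[12,14],[11,15],[11,16]} hit by 14; {[18,19],[19,21],[19,22]} hit by 19; {[22,28],[28,30]} hit by 28.
Points: 8, 14, 19, 28 (4 total).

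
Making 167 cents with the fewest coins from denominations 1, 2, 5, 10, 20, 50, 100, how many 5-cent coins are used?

1

Use the largest denomination that fits, subtract, and repeat.
167 = 1×100 + 1×50 + 1×10 + 1×5 + 1×2
Count of 5: 1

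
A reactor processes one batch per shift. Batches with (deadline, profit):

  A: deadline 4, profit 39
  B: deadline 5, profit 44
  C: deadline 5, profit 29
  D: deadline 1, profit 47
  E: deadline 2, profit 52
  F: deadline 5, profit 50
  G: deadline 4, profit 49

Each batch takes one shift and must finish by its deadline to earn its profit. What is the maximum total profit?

242

Sort by profit descending; place each in the latest free slot ≤ its deadline.
Profit order: E=52 F=50 G=49 D=47 B=44 A=39 C=29
Assign: E→slot 2, F→slot 5, G→slot 4, D→slot 1, B→slot 3, A skipped, C skipped.
Slots: [1:D] [2:E] [3:B] [4:G] [5:F]
Profit = 47 + 52 + 44 + 49 + 50 = 242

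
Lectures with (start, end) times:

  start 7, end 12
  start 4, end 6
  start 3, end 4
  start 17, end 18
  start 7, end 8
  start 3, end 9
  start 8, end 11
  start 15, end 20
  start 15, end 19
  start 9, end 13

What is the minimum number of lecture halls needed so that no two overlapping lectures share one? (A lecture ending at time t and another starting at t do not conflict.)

3

The answer is the maximum number of intervals overlapping at any instant.
starts: [3, 3, 4, 7, 7, 8, 9, 15, 15, 17]
ends:   [4, 6, 8, 9, 11, 12, 13, 18, 19, 20]
s3→1 s3→2 e4→1 s4→2 e6→1 s7→2 s7→3  — peak 3.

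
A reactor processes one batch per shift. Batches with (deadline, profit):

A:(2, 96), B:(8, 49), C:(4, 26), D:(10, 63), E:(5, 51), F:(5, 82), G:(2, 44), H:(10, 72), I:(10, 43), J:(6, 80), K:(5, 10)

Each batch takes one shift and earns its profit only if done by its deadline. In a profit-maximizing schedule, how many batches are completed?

Profit order: A=96 F=82 J=80 H=72 D=63 E=51 B=49 G=44 I=43 C=26 K=10
Assign: A→slot 2, F→slot 5, J→slot 6, H→slot 10, D→slot 9, E→slot 4, B→slot 8, G→slot 1, I→slot 7, C→slot 3, K skipped.
Slots: [1:G] [2:A] [3:C] [4:E] [5:F] [6:J] [7:I] [8:B] [9:D] [10:H]
10 of 11 scheduled.

10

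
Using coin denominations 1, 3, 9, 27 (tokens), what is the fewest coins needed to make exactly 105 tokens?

Use the largest denomination that fits, subtract, and repeat.
105 − 3×27→24 − 2×9→6 − 2×3→0
Total coins = 3 + 2 + 2 = 7

7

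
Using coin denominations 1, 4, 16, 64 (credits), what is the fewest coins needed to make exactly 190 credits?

190 = 2×64 + 3×16 + 3×4 + 2×1
Total coins = 2 + 3 + 3 + 2 = 10

10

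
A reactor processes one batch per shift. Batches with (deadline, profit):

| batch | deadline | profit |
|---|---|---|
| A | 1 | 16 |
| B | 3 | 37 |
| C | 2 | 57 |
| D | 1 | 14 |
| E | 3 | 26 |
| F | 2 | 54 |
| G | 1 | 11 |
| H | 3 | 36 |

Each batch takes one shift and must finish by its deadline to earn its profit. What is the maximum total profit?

148

Sort by profit descending; place each in the latest free slot ≤ its deadline.
Profit order: C=57 F=54 B=37 H=36 E=26 A=16 D=14 G=11
Assign: C→slot 2, F→slot 1, B→slot 3, H skipped, E skipped, A skipped, D skipped, G skipped.
Slots: [1:F] [2:C] [3:B]
Profit = 54 + 57 + 37 = 148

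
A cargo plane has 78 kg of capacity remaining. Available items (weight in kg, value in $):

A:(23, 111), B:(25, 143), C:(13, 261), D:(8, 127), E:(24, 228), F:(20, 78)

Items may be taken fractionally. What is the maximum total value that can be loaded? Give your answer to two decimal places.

797.61

Greedy by value/weight ratio, highest first.
Ratios (sorted): C 20.08, D 15.88, E 9.50, B 5.72, A 4.83, F 3.90
take C (13 @ 261); take D (8 @ 127); take E (24 @ 228); take B (25 @ 143); take 8/23 of A → 38.61. Capacity used 78/78.
Total value = 797.61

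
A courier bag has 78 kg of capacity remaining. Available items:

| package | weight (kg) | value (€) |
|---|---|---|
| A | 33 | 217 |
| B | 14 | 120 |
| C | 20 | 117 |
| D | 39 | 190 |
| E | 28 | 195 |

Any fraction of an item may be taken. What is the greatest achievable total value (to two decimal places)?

Sort by value per unit weight and fill in that order.
Ratios (sorted): B 8.57, E 6.96, A 6.58, C 5.85, D 4.87
take B (14 @ 120); take E (28 @ 195); take A (33 @ 217); take 3/20 of C → 17.55. Capacity used 78/78.
Total value = 549.55

549.55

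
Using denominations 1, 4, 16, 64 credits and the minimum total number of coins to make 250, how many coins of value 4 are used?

2

Greedy: take as many of the largest coin as possible, then repeat with the remainder.
250 = 3×64 + 3×16 + 2×4 + 2×1
Count of 4: 2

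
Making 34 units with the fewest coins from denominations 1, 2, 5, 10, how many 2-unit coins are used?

34 − 3×10→4 − 2×2→0
Count of 2: 2

2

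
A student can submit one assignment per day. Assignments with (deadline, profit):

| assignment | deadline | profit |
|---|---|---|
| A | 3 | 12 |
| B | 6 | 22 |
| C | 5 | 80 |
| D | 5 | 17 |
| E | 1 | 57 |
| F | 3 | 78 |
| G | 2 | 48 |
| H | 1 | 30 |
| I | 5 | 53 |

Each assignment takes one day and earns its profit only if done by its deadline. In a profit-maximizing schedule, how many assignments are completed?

By profit: C(d5,80), F(d3,78), E(d1,57), I(d5,53), G(d2,48), H(d1,30), B(d6,22), D(d5,17), A(d3,12)
C→slot 5; F→slot 3; E→slot 1; I→slot 4; G→slot 2; H skipped; B→slot 6; D skipped; A skipped.
6 of 9 scheduled.

6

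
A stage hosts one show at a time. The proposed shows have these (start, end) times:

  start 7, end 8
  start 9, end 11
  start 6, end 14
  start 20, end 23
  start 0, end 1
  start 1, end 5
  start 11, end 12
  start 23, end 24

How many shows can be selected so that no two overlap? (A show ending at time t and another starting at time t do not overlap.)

7

Sort by end time and greedily take each interval whose start is ≥ the last chosen end.
Sorted by end: (0,1)  (1,5)  (7,8)  (9,11)  (11,12)  (6,14)  (20,23)  (23,24)
take (0,1); take (1,5); take (7,8); take (9,11); take (11,12); take (20,23); take (23,24).
Selected 7 shows.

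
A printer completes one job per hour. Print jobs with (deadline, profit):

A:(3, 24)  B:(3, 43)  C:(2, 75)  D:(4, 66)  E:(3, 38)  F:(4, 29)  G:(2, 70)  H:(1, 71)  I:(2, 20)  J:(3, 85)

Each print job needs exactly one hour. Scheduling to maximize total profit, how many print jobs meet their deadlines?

4

Sort by profit descending; place each in the latest free slot ≤ its deadline.
By profit: J(d3,85), C(d2,75), H(d1,71), G(d2,70), D(d4,66), B(d3,43), E(d3,38), F(d4,29), A(d3,24), I(d2,20)
J→slot 3; C→slot 2; H→slot 1; G skipped; D→slot 4; B skipped; E skipped; F skipped; A skipped; I skipped.
4 of 10 scheduled.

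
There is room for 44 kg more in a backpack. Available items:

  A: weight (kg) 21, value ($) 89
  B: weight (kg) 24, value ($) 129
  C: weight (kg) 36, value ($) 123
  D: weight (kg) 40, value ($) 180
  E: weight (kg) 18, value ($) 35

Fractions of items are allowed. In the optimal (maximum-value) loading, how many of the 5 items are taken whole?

Ratios (sorted): B 5.38, D 4.50, A 4.24, C 3.42, E 1.94
take B (24 @ 129); take 20/40 of D → 90.00. Capacity used 44/44.
1 item(s) taken whole; one partial (take 20/40 of D).

1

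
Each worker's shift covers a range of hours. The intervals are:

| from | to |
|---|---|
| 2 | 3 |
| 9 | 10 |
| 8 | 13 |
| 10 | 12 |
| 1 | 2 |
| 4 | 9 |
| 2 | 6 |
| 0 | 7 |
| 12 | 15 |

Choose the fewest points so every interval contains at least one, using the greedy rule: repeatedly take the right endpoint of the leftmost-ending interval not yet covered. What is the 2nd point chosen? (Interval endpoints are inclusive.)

Sort by right endpoint; whenever an interval is uncovered, place a point at its right end.
Sorted: [1,2] [2,3] [2,6] [0,7] [4,9] [9,10] [10,12] [8,13] [12,15]
{[1,2],[2,3],[2,6],[0,7]} hit by 2; {[4,9],[9,10]} hit by 9; {[10,12],[8,13],[12,15]} hit by 12.
Points: 2, 9, 12 (3 total).

9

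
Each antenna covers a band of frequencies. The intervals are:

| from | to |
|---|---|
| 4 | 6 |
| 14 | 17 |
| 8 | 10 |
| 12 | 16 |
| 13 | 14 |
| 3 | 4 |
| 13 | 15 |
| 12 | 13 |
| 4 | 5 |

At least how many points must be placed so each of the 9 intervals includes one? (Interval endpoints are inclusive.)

4

Sort by right endpoint; whenever an interval is uncovered, place a point at its right end.
Sorted: [3,4] [4,5] [4,6] [8,10] [12,13] [13,14] [13,15] [12,16] [14,17]
{[3,4],[4,5],[4,6]} hit by 4; {[8,10]} hit by 10; {[12,13],[13,14],[13,15],[12,16]} hit by 13; {[14,17]} hit by 17.
Points: 4, 10, 13, 17 (4 total).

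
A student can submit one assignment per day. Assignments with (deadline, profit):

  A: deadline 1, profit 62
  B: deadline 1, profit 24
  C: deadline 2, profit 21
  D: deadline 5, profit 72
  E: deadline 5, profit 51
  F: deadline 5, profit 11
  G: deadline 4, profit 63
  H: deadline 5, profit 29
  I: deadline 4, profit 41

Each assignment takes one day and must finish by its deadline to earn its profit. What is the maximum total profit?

By profit: D(d5,72), G(d4,63), A(d1,62), E(d5,51), I(d4,41), H(d5,29), B(d1,24), C(d2,21), F(d5,11)
D→slot 5; G→slot 4; A→slot 1; E→slot 3; I→slot 2; H skipped; B skipped; C skipped; F skipped.
Profit = 62 + 41 + 51 + 63 + 72 = 289

289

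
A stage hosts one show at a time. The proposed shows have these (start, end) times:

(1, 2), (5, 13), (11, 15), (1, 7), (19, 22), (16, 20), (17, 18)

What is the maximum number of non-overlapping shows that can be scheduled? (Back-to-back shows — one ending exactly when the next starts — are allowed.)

4

Sorted by end: (1,2)  (1,7)  (5,13)  (11,15)  (17,18)  (16,20)  (19,22)
take (1,2); skip (1,7); take (5,13); skip (11,15); take (17,18); take (19,22).
Selected 4 shows.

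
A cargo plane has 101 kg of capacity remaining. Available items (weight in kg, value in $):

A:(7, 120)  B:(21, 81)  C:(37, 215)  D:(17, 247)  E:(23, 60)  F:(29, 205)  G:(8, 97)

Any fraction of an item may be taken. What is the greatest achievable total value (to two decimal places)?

895.57

Ratios (sorted): A 17.14, D 14.53, G 12.12, F 7.07, C 5.81, B 3.86, E 2.61
take A (7 @ 120); take D (17 @ 247); take G (8 @ 97); take F (29 @ 205); take C (37 @ 215); take 3/21 of B → 11.57. Capacity used 101/101.
Total value = 895.57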